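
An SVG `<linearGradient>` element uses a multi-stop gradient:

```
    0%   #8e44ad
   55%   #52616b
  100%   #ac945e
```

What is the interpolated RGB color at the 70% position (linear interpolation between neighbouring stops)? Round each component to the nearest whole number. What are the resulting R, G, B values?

70% lies between the 55% and 100% stops, so the local fraction is t = (70 − 55)/(100 − 55) = 15/45 ≈ 0.3333.
#52616b → (82, 97, 107); #ac945e → (172, 148, 94).
R = 82 + 0.3333 × (172 − 82) = 111.997 → 112
G = 97 + 0.3333 × (148 − 97) = 113.998 → 114
B = 107 + 0.3333 × (94 − 107) = 102.667 → 103

(112, 114, 103)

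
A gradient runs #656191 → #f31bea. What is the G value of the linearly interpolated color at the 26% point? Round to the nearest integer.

79

G₁ = 97 (from #656191), G₂ = 27 (from #f31bea).
G = 97 + 0.26 × (27 − 97) = 78.8 → 79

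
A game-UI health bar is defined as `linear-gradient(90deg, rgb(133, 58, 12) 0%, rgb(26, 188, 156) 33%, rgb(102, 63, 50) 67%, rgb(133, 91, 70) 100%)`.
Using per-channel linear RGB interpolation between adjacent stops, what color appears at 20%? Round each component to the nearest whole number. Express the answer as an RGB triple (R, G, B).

20% lies between the 0% and 33% stops, so the local fraction is t = (20 − 0)/(33 − 0) = 20/33 ≈ 0.6061.
R = 133 + 0.6061 × (26 − 133) = 68.147 → 68
G = 58 + 0.6061 × (188 − 58) = 136.793 → 137
B = 12 + 0.6061 × (156 − 12) = 99.278 → 99

(68, 137, 99)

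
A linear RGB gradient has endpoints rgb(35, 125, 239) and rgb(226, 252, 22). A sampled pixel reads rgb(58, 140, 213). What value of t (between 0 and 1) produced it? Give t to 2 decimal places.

Invert the lerp on the B channel (largest span, 217): t = (213 − 239) / (22 − 239) = -26/-217 = 0.11982.
Check on R: (58 − 35)/(226 − 35) = 0.1204 ✓

0.12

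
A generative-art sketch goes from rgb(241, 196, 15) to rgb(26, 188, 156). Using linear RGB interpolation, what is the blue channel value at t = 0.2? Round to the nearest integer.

43

B = 15 + 0.2 × (156 − 15) = 43.2 → 43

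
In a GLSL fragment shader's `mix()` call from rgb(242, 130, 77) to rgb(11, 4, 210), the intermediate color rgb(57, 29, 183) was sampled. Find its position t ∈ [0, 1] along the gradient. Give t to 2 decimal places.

Invert the lerp on the R channel (largest span, 231): t = (57 − 242) / (11 − 242) = -185/-231 = 0.80087.
Check on G: (29 − 130)/(4 − 130) = 0.8016 ✓

0.80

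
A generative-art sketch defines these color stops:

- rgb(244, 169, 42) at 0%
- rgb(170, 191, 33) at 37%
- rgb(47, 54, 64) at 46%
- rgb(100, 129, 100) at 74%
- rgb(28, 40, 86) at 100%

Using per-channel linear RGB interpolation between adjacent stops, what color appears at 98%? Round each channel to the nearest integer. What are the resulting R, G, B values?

(34, 47, 87)

98% lies between the 74% and 100% stops, so the local fraction is t = (98 − 74)/(100 − 74) = 24/26 ≈ 0.9231.
R = 100 + 0.9231 × (28 − 100) = 33.537 → 34
G = 129 + 0.9231 × (40 − 129) = 46.844 → 47
B = 100 + 0.9231 × (86 − 100) = 87.077 → 87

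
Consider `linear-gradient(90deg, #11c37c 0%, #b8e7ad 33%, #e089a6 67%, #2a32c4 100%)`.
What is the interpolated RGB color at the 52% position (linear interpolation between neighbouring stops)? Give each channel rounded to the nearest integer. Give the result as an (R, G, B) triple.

52% lies between the 33% and 67% stops, so the local fraction is t = (52 − 33)/(67 − 33) = 19/34 ≈ 0.5588.
#b8e7ad → (184, 231, 173); #e089a6 → (224, 137, 166).
R = 184 + 0.5588 × (224 − 184) = 206.352 → 206
G = 231 + 0.5588 × (137 − 231) = 178.473 → 178
B = 173 + 0.5588 × (166 − 173) = 169.088 → 169

(206, 178, 169)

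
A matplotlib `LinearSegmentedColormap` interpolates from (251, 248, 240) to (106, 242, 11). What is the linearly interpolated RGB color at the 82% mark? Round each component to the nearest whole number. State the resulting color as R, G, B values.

(132, 243, 52)

82% corresponds to t = 0.82.
R = 251 + 0.82 × (106 − 251) = 251 + 0.82 × -145 = 132.1 → 132
G = 248 + 0.82 × (242 − 248) = 248 + 0.82 × -6 = 243.08 → 243
B = 240 + 0.82 × (11 − 240) = 240 + 0.82 × -229 = 52.22 → 52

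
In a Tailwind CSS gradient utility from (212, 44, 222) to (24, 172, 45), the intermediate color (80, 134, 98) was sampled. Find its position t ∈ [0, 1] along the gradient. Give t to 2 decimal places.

Invert the lerp on the R channel (largest span, 188): t = (80 − 212) / (24 − 212) = -132/-188 = 0.70213.
Check on G: (134 − 44)/(172 − 44) = 0.7031 ✓

0.70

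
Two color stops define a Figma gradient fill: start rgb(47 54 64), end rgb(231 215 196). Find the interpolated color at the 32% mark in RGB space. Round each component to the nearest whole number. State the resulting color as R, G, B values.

(106, 106, 106)

32% corresponds to t = 0.32.
R = 47 + 0.32 × (231 − 47) = 47 + 0.32 × 184 = 105.88 → 106
G = 54 + 0.32 × (215 − 54) = 54 + 0.32 × 161 = 105.52 → 106
B = 64 + 0.32 × (196 − 64) = 64 + 0.32 × 132 = 106.24 → 106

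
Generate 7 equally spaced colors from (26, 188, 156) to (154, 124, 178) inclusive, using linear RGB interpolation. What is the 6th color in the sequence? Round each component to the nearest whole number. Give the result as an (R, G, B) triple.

With 7 swatches and endpoints inclusive, swatch 6 sits at t = (6 − 1)/(7 − 1) = 5/6 ≈ 0.8333.
R = 26 + 0.8333 × (154 − 26) = 132.662 → 133
G = 188 + 0.8333 × (124 − 188) = 134.669 → 135
B = 156 + 0.8333 × (178 − 156) = 174.333 → 174

(133, 135, 174)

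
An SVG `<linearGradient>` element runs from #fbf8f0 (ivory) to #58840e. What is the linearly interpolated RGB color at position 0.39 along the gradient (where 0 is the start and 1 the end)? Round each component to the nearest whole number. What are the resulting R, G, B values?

#fbf8f0 → (251, 248, 240); #58840e → (88, 132, 14).
R = 251 + 0.39 × (88 − 251) = 251 + 0.39 × -163 = 187.43 → 187
G = 248 + 0.39 × (132 − 248) = 248 + 0.39 × -116 = 202.76 → 203
B = 240 + 0.39 × (14 − 240) = 240 + 0.39 × -226 = 151.86 → 152

(187, 203, 152)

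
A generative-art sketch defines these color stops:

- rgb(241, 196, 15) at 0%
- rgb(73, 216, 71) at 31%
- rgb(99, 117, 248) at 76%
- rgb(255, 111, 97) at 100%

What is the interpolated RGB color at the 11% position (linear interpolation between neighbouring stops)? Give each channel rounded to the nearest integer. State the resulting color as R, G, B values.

11% lies between the 0% and 31% stops, so the local fraction is t = (11 − 0)/(31 − 0) = 11/31 ≈ 0.3548.
R = 241 + 0.3548 × (73 − 241) = 181.394 → 181
G = 196 + 0.3548 × (216 − 196) = 203.096 → 203
B = 15 + 0.3548 × (71 − 15) = 34.869 → 35

(181, 203, 35)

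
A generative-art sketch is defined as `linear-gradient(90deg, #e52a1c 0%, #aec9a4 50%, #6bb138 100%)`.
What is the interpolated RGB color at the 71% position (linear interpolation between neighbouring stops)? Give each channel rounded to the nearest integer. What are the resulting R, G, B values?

71% lies between the 50% and 100% stops, so the local fraction is t = (71 − 50)/(100 − 50) = 21/50 ≈ 0.42.
#aec9a4 → (174, 201, 164); #6bb138 → (107, 177, 56).
R = 174 + 0.42 × (107 − 174) = 145.86 → 146
G = 201 + 0.42 × (177 − 201) = 190.92 → 191
B = 164 + 0.42 × (56 − 164) = 118.64 → 119

(146, 191, 119)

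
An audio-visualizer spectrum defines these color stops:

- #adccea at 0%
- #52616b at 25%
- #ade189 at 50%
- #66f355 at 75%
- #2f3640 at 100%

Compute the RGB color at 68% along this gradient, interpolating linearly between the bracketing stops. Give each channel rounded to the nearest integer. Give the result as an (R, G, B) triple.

(122, 238, 100)

68% lies between the 50% and 75% stops, so the local fraction is t = (68 − 50)/(75 − 50) = 18/25 ≈ 0.72.
#ade189 → (173, 225, 137); #66f355 → (102, 243, 85).
R = 173 + 0.72 × (102 − 173) = 121.88 → 122
G = 225 + 0.72 × (243 − 225) = 237.96 → 238
B = 137 + 0.72 × (85 − 137) = 99.56 → 100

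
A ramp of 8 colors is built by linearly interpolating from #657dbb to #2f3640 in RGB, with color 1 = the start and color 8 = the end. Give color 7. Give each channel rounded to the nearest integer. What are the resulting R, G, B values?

(55, 64, 82)

With 8 swatches and endpoints inclusive, swatch 7 sits at t = (7 − 1)/(8 − 1) = 6/7 ≈ 0.8571.
#657dbb → (101, 125, 187); #2f3640 → (47, 54, 64).
R = 101 + 0.8571 × (47 − 101) = 54.717 → 55
G = 125 + 0.8571 × (54 − 125) = 64.146 → 64
B = 187 + 0.8571 × (64 − 187) = 81.577 → 82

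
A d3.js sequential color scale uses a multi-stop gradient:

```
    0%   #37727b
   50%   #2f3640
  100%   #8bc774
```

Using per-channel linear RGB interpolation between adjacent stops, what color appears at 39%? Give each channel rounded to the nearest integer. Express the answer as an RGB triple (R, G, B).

(49, 67, 77)

39% lies between the 0% and 50% stops, so the local fraction is t = (39 − 0)/(50 − 0) = 39/50 ≈ 0.78.
#37727b → (55, 114, 123); #2f3640 → (47, 54, 64).
R = 55 + 0.78 × (47 − 55) = 48.76 → 49
G = 114 + 0.78 × (54 − 114) = 67.2 → 67
B = 123 + 0.78 × (64 − 123) = 76.98 → 77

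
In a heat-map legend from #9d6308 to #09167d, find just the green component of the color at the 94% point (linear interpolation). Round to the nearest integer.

G₁ = 99 (from #9d6308), G₂ = 22 (from #09167d).
G = 99 + 0.94 × (22 − 99) = 26.62 → 27

27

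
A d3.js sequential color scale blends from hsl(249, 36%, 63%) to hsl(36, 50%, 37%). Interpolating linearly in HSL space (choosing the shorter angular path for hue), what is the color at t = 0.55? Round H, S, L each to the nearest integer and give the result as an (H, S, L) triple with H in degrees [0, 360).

(330, 44, 49)

Hue: 36 − 249 = -213°, but |-213| > 180 so the shorter arc goes the other way: Δh = -213 + 360 = 147°.
H = 249 + 0.55 × (147) = 329.85 → 330°
S = 36 + 0.55 × (50 − 36) = 43.7 → 44%
L = 63 + 0.55 × (37 − 63) = 48.7 → 49%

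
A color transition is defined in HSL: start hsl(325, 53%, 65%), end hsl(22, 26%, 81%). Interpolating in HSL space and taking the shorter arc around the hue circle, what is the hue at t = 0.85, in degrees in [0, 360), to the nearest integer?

13

Hue: 22 − 325 = -303°, but |-303| > 180 so the shorter arc goes the other way: Δh = -303 + 360 = 57°.
H = 325 + 0.85 × (57) = 373.45 → 373 → 373 mod 360 = 13°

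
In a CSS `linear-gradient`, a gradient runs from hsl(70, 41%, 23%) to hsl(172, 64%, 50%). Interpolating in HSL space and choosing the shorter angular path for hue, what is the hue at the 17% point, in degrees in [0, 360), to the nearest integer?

87

Hue arc: Δh = 172 − 70 = 102° (|Δh| ≤ 180, already the shorter path).
H = 70 + 0.17 × (102) = 87.34 → 87°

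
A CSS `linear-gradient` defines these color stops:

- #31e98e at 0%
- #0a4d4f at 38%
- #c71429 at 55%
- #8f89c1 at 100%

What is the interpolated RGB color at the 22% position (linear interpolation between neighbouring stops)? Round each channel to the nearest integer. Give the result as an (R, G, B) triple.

(26, 143, 106)

22% lies between the 0% and 38% stops, so the local fraction is t = (22 − 0)/(38 − 0) = 22/38 ≈ 0.5789.
#31e98e → (49, 233, 142); #0a4d4f → (10, 77, 79).
R = 49 + 0.5789 × (10 − 49) = 26.423 → 26
G = 233 + 0.5789 × (77 − 233) = 142.692 → 143
B = 142 + 0.5789 × (79 − 142) = 105.529 → 106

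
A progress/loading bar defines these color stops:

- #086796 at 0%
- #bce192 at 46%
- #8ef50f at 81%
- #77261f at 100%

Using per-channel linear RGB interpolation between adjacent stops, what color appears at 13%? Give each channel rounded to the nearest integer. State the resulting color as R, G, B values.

13% lies between the 0% and 46% stops, so the local fraction is t = (13 − 0)/(46 − 0) = 13/46 ≈ 0.2826.
#086796 → (8, 103, 150); #bce192 → (188, 225, 146).
R = 8 + 0.2826 × (188 − 8) = 58.868 → 59
G = 103 + 0.2826 × (225 − 103) = 137.477 → 137
B = 150 + 0.2826 × (146 − 150) = 148.87 → 149

(59, 137, 149)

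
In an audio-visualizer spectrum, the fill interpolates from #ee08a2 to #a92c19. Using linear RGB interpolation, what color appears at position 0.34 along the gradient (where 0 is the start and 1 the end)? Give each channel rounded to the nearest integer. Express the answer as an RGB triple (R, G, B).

(215, 20, 115)

#ee08a2 → (238, 8, 162); #a92c19 → (169, 44, 25).
R = 238 + 0.34 × (169 − 238) = 238 + 0.34 × -69 = 214.54 → 215
G = 8 + 0.34 × (44 − 8) = 8 + 0.34 × 36 = 20.24 → 20
B = 162 + 0.34 × (25 − 162) = 162 + 0.34 × -137 = 115.42 → 115
So the blended color is (215, 20, 115), about #d71473.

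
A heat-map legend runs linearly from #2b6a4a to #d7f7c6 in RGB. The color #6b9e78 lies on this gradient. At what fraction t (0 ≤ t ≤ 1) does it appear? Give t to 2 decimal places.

0.37

Invert the lerp on the R channel (largest span, 172): t = (107 − 43) / (215 − 43) = 64/172 = 0.37209.
Check on G: (158 − 106)/(247 − 106) = 0.3688 ✓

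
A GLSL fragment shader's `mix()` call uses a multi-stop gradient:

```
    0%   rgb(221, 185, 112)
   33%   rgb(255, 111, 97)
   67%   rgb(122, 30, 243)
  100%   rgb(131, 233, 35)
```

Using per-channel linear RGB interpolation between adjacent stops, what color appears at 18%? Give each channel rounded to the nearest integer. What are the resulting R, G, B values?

(240, 145, 104)

18% lies between the 0% and 33% stops, so the local fraction is t = (18 − 0)/(33 − 0) = 18/33 ≈ 0.5455.
R = 221 + 0.5455 × (255 − 221) = 239.547 → 240
G = 185 + 0.5455 × (111 − 185) = 144.633 → 145
B = 112 + 0.5455 × (97 − 112) = 103.817 → 104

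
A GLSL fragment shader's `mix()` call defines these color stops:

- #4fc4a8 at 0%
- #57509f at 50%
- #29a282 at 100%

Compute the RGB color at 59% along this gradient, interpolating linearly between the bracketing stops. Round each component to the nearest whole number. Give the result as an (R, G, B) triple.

(79, 95, 154)

59% lies between the 50% and 100% stops, so the local fraction is t = (59 − 50)/(100 − 50) = 9/50 ≈ 0.18.
#57509f → (87, 80, 159); #29a282 → (41, 162, 130).
R = 87 + 0.18 × (41 − 87) = 78.72 → 79
G = 80 + 0.18 × (162 − 80) = 94.76 → 95
B = 159 + 0.18 × (130 − 159) = 153.78 → 154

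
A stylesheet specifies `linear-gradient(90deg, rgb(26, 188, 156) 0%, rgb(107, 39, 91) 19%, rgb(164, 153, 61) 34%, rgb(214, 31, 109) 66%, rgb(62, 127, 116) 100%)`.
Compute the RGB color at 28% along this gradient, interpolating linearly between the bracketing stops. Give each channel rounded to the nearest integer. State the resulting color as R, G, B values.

(141, 107, 73)

28% lies between the 19% and 34% stops, so the local fraction is t = (28 − 19)/(34 − 19) = 9/15 ≈ 0.6.
R = 107 + 0.6 × (164 − 107) = 141.2 → 141
G = 39 + 0.6 × (153 − 39) = 107.4 → 107
B = 91 + 0.6 × (61 − 91) = 73 → 73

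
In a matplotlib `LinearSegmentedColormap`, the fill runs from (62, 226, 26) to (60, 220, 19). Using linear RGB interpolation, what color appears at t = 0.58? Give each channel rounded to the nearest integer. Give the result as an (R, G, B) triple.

(61, 223, 22)

R = 62 + 0.58 × (60 − 62) = 62 + 0.58 × -2 = 60.84 → 61
G = 226 + 0.58 × (220 − 226) = 226 + 0.58 × -6 = 222.52 → 223
B = 26 + 0.58 × (19 − 26) = 26 + 0.58 × -7 = 21.94 → 22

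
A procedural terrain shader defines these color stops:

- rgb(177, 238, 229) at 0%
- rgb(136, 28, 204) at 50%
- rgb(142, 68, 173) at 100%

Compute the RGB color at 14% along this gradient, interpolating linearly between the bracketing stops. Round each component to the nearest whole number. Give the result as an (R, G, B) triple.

(166, 179, 222)

14% lies between the 0% and 50% stops, so the local fraction is t = (14 − 0)/(50 − 0) = 14/50 ≈ 0.28.
R = 177 + 0.28 × (136 − 177) = 165.52 → 166
G = 238 + 0.28 × (28 − 238) = 179.2 → 179
B = 229 + 0.28 × (204 − 229) = 222 → 222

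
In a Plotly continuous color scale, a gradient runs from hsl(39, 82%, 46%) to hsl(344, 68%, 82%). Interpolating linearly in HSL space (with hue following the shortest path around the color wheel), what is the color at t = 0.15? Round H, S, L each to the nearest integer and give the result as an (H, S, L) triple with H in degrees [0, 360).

Hue: 344 − 39 = 305°, but |305| > 180 so the shorter arc goes the other way: Δh = 305 − 360 = -55°.
H = 39 + 0.15 × (-55) = 30.75 → 31°
S = 82 + 0.15 × (68 − 82) = 79.9 → 80%
L = 46 + 0.15 × (82 − 46) = 51.4 → 51%

(31, 80, 51)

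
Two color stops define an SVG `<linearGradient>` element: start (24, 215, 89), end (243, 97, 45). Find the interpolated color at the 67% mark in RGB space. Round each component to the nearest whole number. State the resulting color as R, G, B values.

(171, 136, 60)

67% corresponds to t = 0.67.
R = 24 + 0.67 × (243 − 24) = 24 + 0.67 × 219 = 170.73 → 171
G = 215 + 0.67 × (97 − 215) = 215 + 0.67 × -118 = 135.94 → 136
B = 89 + 0.67 × (45 − 89) = 89 + 0.67 × -44 = 59.52 → 60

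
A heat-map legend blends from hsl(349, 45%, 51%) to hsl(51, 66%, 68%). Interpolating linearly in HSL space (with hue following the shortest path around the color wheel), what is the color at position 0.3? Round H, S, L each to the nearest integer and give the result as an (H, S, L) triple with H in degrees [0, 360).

Hue: 51 − 349 = -298°, but |-298| > 180 so the shorter arc goes the other way: Δh = -298 + 360 = 62°.
H = 349 + 0.3 × (62) = 367.6 → 368 → 368 mod 360 = 8°
S = 45 + 0.3 × (66 − 45) = 51.3 → 51%
L = 51 + 0.3 × (68 − 51) = 56.1 → 56%

(8, 51, 56)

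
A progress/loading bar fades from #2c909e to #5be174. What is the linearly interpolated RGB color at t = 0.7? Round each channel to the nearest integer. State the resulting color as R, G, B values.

(77, 201, 129)

#2c909e → (44, 144, 158); #5be174 → (91, 225, 116).
R = 44 + 0.7 × (91 − 44) = 44 + 0.7 × 47 = 76.9 → 77
G = 144 + 0.7 × (225 − 144) = 144 + 0.7 × 81 = 200.7 → 201
B = 158 + 0.7 × (116 − 158) = 158 + 0.7 × -42 = 128.6 → 129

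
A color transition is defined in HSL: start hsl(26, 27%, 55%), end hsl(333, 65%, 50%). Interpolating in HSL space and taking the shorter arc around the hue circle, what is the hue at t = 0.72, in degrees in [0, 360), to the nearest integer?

Hue: 333 − 26 = 307°, but |307| > 180 so the shorter arc goes the other way: Δh = 307 − 360 = -53°.
H = 26 + 0.72 × (-53) = -12.16 → -12 → -12 mod 360 = 348°

348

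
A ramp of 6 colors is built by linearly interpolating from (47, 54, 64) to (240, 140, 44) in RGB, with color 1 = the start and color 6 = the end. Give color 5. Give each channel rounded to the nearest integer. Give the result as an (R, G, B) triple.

With 6 swatches and endpoints inclusive, swatch 5 sits at t = (5 − 1)/(6 − 1) = 4/5 ≈ 0.8.
R = 47 + 0.8 × (240 − 47) = 201.4 → 201
G = 54 + 0.8 × (140 − 54) = 122.8 → 123
B = 64 + 0.8 × (44 − 64) = 48 → 48

(201, 123, 48)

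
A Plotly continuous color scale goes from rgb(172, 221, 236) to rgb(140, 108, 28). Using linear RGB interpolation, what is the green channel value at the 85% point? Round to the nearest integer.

125

G = 221 + 0.85 × (108 − 221) = 124.95 → 125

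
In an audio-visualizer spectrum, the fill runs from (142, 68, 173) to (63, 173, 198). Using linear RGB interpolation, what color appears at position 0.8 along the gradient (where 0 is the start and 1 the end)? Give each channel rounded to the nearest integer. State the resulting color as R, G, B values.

R = 142 + 0.8 × (63 − 142) = 142 + 0.8 × -79 = 78.8 → 79
G = 68 + 0.8 × (173 − 68) = 68 + 0.8 × 105 = 152 → 152
B = 173 + 0.8 × (198 − 173) = 173 + 0.8 × 25 = 193 → 193

(79, 152, 193)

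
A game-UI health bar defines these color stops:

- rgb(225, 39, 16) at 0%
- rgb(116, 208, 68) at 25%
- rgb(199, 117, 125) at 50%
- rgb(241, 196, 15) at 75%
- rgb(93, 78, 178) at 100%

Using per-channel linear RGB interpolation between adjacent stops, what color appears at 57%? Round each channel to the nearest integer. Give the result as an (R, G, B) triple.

57% lies between the 50% and 75% stops, so the local fraction is t = (57 − 50)/(75 − 50) = 7/25 ≈ 0.28.
R = 199 + 0.28 × (241 − 199) = 210.76 → 211
G = 117 + 0.28 × (196 − 117) = 139.12 → 139
B = 125 + 0.28 × (15 − 125) = 94.2 → 94

(211, 139, 94)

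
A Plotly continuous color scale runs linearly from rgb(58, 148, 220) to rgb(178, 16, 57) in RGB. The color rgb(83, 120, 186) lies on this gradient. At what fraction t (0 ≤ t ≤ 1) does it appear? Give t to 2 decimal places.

Invert the lerp on the B channel (largest span, 163): t = (186 − 220) / (57 − 220) = -34/-163 = 0.20859.
Check on R: (83 − 58)/(178 − 58) = 0.2083 ✓

0.21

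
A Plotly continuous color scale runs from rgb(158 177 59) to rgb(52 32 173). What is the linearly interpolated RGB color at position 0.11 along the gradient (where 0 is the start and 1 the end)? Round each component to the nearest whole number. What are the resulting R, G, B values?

(146, 161, 72)

R = 158 + 0.11 × (52 − 158) = 158 + 0.11 × -106 = 146.34 → 146
G = 177 + 0.11 × (32 − 177) = 177 + 0.11 × -145 = 161.05 → 161
B = 59 + 0.11 × (173 − 59) = 59 + 0.11 × 114 = 71.54 → 72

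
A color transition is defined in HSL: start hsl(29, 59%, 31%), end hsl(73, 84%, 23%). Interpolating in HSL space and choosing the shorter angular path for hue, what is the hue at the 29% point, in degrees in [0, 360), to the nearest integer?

Hue arc: Δh = 73 − 29 = 44° (|Δh| ≤ 180, already the shorter path).
H = 29 + 0.29 × (44) = 41.76 → 42°

42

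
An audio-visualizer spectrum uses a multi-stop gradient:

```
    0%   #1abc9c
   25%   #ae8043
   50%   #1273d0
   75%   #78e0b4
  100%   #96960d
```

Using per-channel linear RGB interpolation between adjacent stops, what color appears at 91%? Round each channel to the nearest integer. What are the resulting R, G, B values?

(139, 177, 73)

91% lies between the 75% and 100% stops, so the local fraction is t = (91 − 75)/(100 − 75) = 16/25 ≈ 0.64.
#78e0b4 → (120, 224, 180); #96960d → (150, 150, 13).
R = 120 + 0.64 × (150 − 120) = 139.2 → 139
G = 224 + 0.64 × (150 − 224) = 176.64 → 177
B = 180 + 0.64 × (13 − 180) = 73.12 → 73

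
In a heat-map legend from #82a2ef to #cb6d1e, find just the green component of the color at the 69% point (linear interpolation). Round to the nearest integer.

125

G₁ = 162 (from #82a2ef), G₂ = 109 (from #cb6d1e).
G = 162 + 0.69 × (109 − 162) = 125.43 → 125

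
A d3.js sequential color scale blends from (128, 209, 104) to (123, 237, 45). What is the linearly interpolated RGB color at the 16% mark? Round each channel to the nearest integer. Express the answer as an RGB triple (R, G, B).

(127, 213, 95)

16% corresponds to t = 0.16.
R = 128 + 0.16 × (123 − 128) = 128 + 0.16 × -5 = 127.2 → 127
G = 209 + 0.16 × (237 − 209) = 209 + 0.16 × 28 = 213.48 → 213
B = 104 + 0.16 × (45 − 104) = 104 + 0.16 × -59 = 94.56 → 95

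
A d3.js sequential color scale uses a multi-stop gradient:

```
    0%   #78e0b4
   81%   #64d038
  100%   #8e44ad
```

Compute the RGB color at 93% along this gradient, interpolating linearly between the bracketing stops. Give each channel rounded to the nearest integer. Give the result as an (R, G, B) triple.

93% lies between the 81% and 100% stops, so the local fraction is t = (93 − 81)/(100 − 81) = 12/19 ≈ 0.6316.
#64d038 → (100, 208, 56); #8e44ad → (142, 68, 173).
R = 100 + 0.6316 × (142 − 100) = 126.527 → 127
G = 208 + 0.6316 × (68 − 208) = 119.576 → 120
B = 56 + 0.6316 × (173 − 56) = 129.897 → 130

(127, 120, 130)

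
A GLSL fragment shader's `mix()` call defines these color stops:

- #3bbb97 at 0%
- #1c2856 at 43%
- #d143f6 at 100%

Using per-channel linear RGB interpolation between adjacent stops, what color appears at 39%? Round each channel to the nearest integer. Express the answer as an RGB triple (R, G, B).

39% lies between the 0% and 43% stops, so the local fraction is t = (39 − 0)/(43 − 0) = 39/43 ≈ 0.907.
#3bbb97 → (59, 187, 151); #1c2856 → (28, 40, 86).
R = 59 + 0.907 × (28 − 59) = 30.883 → 31
G = 187 + 0.907 × (40 − 187) = 53.671 → 54
B = 151 + 0.907 × (86 − 151) = 92.045 → 92

(31, 54, 92)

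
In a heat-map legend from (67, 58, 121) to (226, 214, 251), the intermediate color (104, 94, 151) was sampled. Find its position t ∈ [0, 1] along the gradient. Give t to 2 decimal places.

Invert the lerp on the R channel (largest span, 159): t = (104 − 67) / (226 − 67) = 37/159 = 0.2327.
Check on G: (94 − 58)/(214 − 58) = 0.2308 ✓

0.23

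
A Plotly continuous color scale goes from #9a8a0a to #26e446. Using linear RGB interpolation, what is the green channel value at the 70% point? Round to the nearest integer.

201

G₁ = 138 (from #9a8a0a), G₂ = 228 (from #26e446).
G = 138 + 0.7 × (228 − 138) = 201 → 201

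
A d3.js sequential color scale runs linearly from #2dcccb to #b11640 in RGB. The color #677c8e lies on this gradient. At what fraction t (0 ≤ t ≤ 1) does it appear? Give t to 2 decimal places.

0.44

Invert the lerp on the G channel (largest span, 182): t = (124 − 204) / (22 − 204) = -80/-182 = 0.43956.
Check on R: (103 − 45)/(177 − 45) = 0.4394 ✓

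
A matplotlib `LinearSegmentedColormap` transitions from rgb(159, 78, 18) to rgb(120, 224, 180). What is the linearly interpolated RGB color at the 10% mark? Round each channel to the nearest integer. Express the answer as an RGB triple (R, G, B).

(155, 93, 34)

10% corresponds to t = 0.1.
R = 159 + 0.1 × (120 − 159) = 159 + 0.1 × -39 = 155.1 → 155
G = 78 + 0.1 × (224 − 78) = 78 + 0.1 × 146 = 92.6 → 93
B = 18 + 0.1 × (180 − 18) = 18 + 0.1 × 162 = 34.2 → 34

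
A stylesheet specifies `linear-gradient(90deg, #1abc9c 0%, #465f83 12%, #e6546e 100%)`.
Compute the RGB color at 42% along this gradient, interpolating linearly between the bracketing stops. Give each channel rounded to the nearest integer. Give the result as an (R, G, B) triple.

42% lies between the 12% and 100% stops, so the local fraction is t = (42 − 12)/(100 − 12) = 30/88 ≈ 0.3409.
#465f83 → (70, 95, 131); #e6546e → (230, 84, 110).
R = 70 + 0.3409 × (230 − 70) = 124.544 → 125
G = 95 + 0.3409 × (84 − 95) = 91.25 → 91
B = 131 + 0.3409 × (110 − 131) = 123.841 → 124

(125, 91, 124)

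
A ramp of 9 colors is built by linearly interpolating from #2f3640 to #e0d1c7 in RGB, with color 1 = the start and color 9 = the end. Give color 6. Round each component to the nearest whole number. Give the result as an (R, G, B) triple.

(158, 151, 148)

With 9 swatches and endpoints inclusive, swatch 6 sits at t = (6 − 1)/(9 − 1) = 5/8 ≈ 0.625.
#2f3640 → (47, 54, 64); #e0d1c7 → (224, 209, 199).
R = 47 + 0.625 × (224 − 47) = 157.625 → 158
G = 54 + 0.625 × (209 − 54) = 150.875 → 151
B = 64 + 0.625 × (199 − 64) = 148.375 → 148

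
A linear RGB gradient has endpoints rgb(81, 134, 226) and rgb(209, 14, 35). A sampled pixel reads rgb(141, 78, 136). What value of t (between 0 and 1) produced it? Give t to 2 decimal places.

Invert the lerp on the B channel (largest span, 191): t = (136 − 226) / (35 − 226) = -90/-191 = 0.4712.
Check on R: (141 − 81)/(209 − 81) = 0.4688 ✓

0.47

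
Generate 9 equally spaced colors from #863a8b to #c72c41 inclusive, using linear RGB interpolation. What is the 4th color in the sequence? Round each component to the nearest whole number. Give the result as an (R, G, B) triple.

(158, 53, 111)

With 9 swatches and endpoints inclusive, swatch 4 sits at t = (4 − 1)/(9 − 1) = 3/8 ≈ 0.375.
#863a8b → (134, 58, 139); #c72c41 → (199, 44, 65).
R = 134 + 0.375 × (199 − 134) = 158.375 → 158
G = 58 + 0.375 × (44 − 58) = 52.75 → 53
B = 139 + 0.375 × (65 − 139) = 111.25 → 111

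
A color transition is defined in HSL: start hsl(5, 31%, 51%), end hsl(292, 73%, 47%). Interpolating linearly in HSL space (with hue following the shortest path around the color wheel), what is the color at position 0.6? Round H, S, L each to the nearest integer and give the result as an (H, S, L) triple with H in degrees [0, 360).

Hue: 292 − 5 = 287°, but |287| > 180 so the shorter arc goes the other way: Δh = 287 − 360 = -73°.
H = 5 + 0.6 × (-73) = -38.8 → -39 → -39 mod 360 = 321°
S = 31 + 0.6 × (73 − 31) = 56.2 → 56%
L = 51 + 0.6 × (47 − 51) = 48.6 → 49%

(321, 56, 49)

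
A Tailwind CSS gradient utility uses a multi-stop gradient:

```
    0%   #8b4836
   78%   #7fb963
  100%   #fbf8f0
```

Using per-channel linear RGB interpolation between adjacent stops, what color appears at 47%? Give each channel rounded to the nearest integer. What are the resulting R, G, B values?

(132, 140, 81)

47% lies between the 0% and 78% stops, so the local fraction is t = (47 − 0)/(78 − 0) = 47/78 ≈ 0.6026.
#8b4836 → (139, 72, 54); #7fb963 → (127, 185, 99).
R = 139 + 0.6026 × (127 − 139) = 131.769 → 132
G = 72 + 0.6026 × (185 − 72) = 140.094 → 140
B = 54 + 0.6026 × (99 − 54) = 81.117 → 81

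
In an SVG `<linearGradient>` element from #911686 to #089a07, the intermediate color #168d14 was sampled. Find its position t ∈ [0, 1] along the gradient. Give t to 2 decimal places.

Invert the lerp on the R channel (largest span, 137): t = (22 − 145) / (8 − 145) = -123/-137 = 0.89781.
Check on G: (141 − 22)/(154 − 22) = 0.9015 ✓

0.90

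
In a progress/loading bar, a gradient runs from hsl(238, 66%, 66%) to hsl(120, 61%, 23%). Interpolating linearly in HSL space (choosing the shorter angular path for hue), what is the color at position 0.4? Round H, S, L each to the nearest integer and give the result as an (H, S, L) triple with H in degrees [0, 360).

Hue arc: Δh = 120 − 238 = -118° (|Δh| ≤ 180, already the shorter path).
H = 238 + 0.4 × (-118) = 190.8 → 191°
S = 66 + 0.4 × (61 − 66) = 64 → 64%
L = 66 + 0.4 × (23 − 66) = 48.8 → 49%

(191, 64, 49)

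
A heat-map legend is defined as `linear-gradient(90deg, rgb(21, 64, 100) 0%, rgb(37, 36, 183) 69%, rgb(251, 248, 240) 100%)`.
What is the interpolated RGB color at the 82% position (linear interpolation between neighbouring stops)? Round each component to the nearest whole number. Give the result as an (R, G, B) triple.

(127, 125, 207)

82% lies between the 69% and 100% stops, so the local fraction is t = (82 − 69)/(100 − 69) = 13/31 ≈ 0.4194.
R = 37 + 0.4194 × (251 − 37) = 126.752 → 127
G = 36 + 0.4194 × (248 − 36) = 124.913 → 125
B = 183 + 0.4194 × (240 − 183) = 206.906 → 207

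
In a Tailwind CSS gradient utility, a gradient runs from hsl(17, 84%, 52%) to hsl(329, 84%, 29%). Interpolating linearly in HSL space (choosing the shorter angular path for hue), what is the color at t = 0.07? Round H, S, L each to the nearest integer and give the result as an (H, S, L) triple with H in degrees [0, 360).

Hue: 329 − 17 = 312°, but |312| > 180 so the shorter arc goes the other way: Δh = 312 − 360 = -48°.
H = 17 + 0.07 × (-48) = 13.64 → 14°
S = 84 + 0.07 × (84 − 84) = 84 → 84%
L = 52 + 0.07 × (29 − 52) = 50.39 → 50%

(14, 84, 50)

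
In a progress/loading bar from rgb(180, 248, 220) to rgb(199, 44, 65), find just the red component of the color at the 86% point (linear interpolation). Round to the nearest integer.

R = 180 + 0.86 × (199 − 180) = 196.34 → 196

196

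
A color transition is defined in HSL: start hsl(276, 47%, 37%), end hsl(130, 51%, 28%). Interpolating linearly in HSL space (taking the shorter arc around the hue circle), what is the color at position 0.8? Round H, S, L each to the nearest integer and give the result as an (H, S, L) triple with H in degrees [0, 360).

Hue arc: Δh = 130 − 276 = -146° (|Δh| ≤ 180, already the shorter path).
H = 276 + 0.8 × (-146) = 159.2 → 159°
S = 47 + 0.8 × (51 − 47) = 50.2 → 50%
L = 37 + 0.8 × (28 − 37) = 29.8 → 30%

(159, 50, 30)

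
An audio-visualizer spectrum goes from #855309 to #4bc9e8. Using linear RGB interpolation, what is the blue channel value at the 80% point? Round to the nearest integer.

187

B₁ = 9 (from #855309), B₂ = 232 (from #4bc9e8).
B = 9 + 0.8 × (232 − 9) = 187.4 → 187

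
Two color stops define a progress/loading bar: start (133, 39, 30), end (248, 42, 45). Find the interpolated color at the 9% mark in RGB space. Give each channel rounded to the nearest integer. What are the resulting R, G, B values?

(143, 39, 31)

9% corresponds to t = 0.09.
R = 133 + 0.09 × (248 − 133) = 133 + 0.09 × 115 = 143.35 → 143
G = 39 + 0.09 × (42 − 39) = 39 + 0.09 × 3 = 39.27 → 39
B = 30 + 0.09 × (45 − 30) = 30 + 0.09 × 15 = 31.35 → 31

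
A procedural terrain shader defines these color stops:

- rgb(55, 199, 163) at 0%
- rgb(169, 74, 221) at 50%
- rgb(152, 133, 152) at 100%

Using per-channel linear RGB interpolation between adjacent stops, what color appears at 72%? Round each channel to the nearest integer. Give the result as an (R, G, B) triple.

(162, 100, 191)

72% lies between the 50% and 100% stops, so the local fraction is t = (72 − 50)/(100 − 50) = 22/50 ≈ 0.44.
R = 169 + 0.44 × (152 − 169) = 161.52 → 162
G = 74 + 0.44 × (133 − 74) = 99.96 → 100
B = 221 + 0.44 × (152 − 221) = 190.64 → 191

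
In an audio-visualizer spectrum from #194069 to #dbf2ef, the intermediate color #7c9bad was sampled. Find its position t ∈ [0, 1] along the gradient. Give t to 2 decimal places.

0.51

Invert the lerp on the R channel (largest span, 194): t = (124 − 25) / (219 − 25) = 99/194 = 0.51031.
Check on G: (155 − 64)/(242 − 64) = 0.5112 ✓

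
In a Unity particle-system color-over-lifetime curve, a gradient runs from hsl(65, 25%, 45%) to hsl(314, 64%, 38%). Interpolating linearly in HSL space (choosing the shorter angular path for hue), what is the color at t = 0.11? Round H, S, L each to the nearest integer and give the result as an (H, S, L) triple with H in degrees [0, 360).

Hue: 314 − 65 = 249°, but |249| > 180 so the shorter arc goes the other way: Δh = 249 − 360 = -111°.
H = 65 + 0.11 × (-111) = 52.79 → 53°
S = 25 + 0.11 × (64 − 25) = 29.29 → 29%
L = 45 + 0.11 × (38 − 45) = 44.23 → 44%

(53, 29, 44)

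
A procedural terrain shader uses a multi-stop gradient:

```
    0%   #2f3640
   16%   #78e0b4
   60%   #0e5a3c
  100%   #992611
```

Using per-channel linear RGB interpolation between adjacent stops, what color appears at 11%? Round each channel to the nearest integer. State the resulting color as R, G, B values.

11% lies between the 0% and 16% stops, so the local fraction is t = (11 − 0)/(16 − 0) = 11/16 ≈ 0.6875.
#2f3640 → (47, 54, 64); #78e0b4 → (120, 224, 180).
R = 47 + 0.6875 × (120 − 47) = 97.188 → 97
G = 54 + 0.6875 × (224 − 54) = 170.875 → 171
B = 64 + 0.6875 × (180 − 64) = 143.75 → 144

(97, 171, 144)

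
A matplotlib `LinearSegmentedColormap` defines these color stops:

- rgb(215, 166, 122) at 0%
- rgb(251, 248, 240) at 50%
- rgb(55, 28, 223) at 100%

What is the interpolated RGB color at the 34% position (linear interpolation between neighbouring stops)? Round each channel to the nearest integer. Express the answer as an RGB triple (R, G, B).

(239, 222, 202)

34% lies between the 0% and 50% stops, so the local fraction is t = (34 − 0)/(50 − 0) = 34/50 ≈ 0.68.
R = 215 + 0.68 × (251 − 215) = 239.48 → 239
G = 166 + 0.68 × (248 − 166) = 221.76 → 222
B = 122 + 0.68 × (240 − 122) = 202.24 → 202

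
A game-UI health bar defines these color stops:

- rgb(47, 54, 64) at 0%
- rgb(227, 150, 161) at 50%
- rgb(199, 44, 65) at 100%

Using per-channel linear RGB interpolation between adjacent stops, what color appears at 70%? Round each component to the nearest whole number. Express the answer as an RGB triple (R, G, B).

70% lies between the 50% and 100% stops, so the local fraction is t = (70 − 50)/(100 − 50) = 20/50 ≈ 0.4.
R = 227 + 0.4 × (199 − 227) = 215.8 → 216
G = 150 + 0.4 × (44 − 150) = 107.6 → 108
B = 161 + 0.4 × (65 − 161) = 122.6 → 123

(216, 108, 123)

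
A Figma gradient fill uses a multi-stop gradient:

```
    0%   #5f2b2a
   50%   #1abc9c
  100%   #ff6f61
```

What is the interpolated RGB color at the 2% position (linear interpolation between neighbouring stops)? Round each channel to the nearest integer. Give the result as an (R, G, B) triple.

2% lies between the 0% and 50% stops, so the local fraction is t = (2 − 0)/(50 − 0) = 2/50 ≈ 0.04.
#5f2b2a → (95, 43, 42); #1abc9c → (26, 188, 156).
R = 95 + 0.04 × (26 − 95) = 92.24 → 92
G = 43 + 0.04 × (188 − 43) = 48.8 → 49
B = 42 + 0.04 × (156 − 42) = 46.56 → 47

(92, 49, 47)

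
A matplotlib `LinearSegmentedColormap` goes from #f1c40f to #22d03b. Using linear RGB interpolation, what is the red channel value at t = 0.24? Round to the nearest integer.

R₁ = 241 (from #f1c40f), R₂ = 34 (from #22d03b).
R = 241 + 0.24 × (34 − 241) = 191.32 → 191

191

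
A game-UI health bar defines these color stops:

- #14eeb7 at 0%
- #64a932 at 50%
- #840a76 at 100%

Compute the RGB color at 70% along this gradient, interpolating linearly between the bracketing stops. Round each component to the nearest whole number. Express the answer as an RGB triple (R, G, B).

70% lies between the 50% and 100% stops, so the local fraction is t = (70 − 50)/(100 − 50) = 20/50 ≈ 0.4.
#64a932 → (100, 169, 50); #840a76 → (132, 10, 118).
R = 100 + 0.4 × (132 − 100) = 112.8 → 113
G = 169 + 0.4 × (10 − 169) = 105.4 → 105
B = 50 + 0.4 × (118 − 50) = 77.2 → 77

(113, 105, 77)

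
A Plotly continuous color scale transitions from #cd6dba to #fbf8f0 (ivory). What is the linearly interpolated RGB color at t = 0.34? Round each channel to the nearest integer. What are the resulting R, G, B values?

#cd6dba → (205, 109, 186); #fbf8f0 → (251, 248, 240).
R = 205 + 0.34 × (251 − 205) = 205 + 0.34 × 46 = 220.64 → 221
G = 109 + 0.34 × (248 − 109) = 109 + 0.34 × 139 = 156.26 → 156
B = 186 + 0.34 × (240 − 186) = 186 + 0.34 × 54 = 204.36 → 204

(221, 156, 204)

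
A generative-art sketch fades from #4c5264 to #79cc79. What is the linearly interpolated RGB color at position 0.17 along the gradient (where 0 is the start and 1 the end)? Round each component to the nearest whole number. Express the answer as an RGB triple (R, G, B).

#4c5264 → (76, 82, 100); #79cc79 → (121, 204, 121).
R = 76 + 0.17 × (121 − 76) = 76 + 0.17 × 45 = 83.65 → 84
G = 82 + 0.17 × (204 − 82) = 82 + 0.17 × 122 = 102.74 → 103
B = 100 + 0.17 × (121 − 100) = 100 + 0.17 × 21 = 103.57 → 104

(84, 103, 104)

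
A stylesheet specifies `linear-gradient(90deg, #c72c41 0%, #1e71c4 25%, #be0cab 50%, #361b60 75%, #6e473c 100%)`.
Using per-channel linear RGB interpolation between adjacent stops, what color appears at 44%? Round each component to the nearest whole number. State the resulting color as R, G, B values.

(152, 36, 177)

44% lies between the 25% and 50% stops, so the local fraction is t = (44 − 25)/(50 − 25) = 19/25 ≈ 0.76.
#1e71c4 → (30, 113, 196); #be0cab → (190, 12, 171).
R = 30 + 0.76 × (190 − 30) = 151.6 → 152
G = 113 + 0.76 × (12 − 113) = 36.24 → 36
B = 196 + 0.76 × (171 − 196) = 177 → 177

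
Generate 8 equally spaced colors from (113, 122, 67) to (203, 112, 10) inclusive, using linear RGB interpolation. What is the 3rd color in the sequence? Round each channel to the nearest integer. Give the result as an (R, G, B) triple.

With 8 swatches and endpoints inclusive, swatch 3 sits at t = (3 − 1)/(8 − 1) = 2/7 ≈ 0.2857.
R = 113 + 0.2857 × (203 − 113) = 138.713 → 139
G = 122 + 0.2857 × (112 − 122) = 119.143 → 119
B = 67 + 0.2857 × (10 − 67) = 50.715 → 51

(139, 119, 51)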